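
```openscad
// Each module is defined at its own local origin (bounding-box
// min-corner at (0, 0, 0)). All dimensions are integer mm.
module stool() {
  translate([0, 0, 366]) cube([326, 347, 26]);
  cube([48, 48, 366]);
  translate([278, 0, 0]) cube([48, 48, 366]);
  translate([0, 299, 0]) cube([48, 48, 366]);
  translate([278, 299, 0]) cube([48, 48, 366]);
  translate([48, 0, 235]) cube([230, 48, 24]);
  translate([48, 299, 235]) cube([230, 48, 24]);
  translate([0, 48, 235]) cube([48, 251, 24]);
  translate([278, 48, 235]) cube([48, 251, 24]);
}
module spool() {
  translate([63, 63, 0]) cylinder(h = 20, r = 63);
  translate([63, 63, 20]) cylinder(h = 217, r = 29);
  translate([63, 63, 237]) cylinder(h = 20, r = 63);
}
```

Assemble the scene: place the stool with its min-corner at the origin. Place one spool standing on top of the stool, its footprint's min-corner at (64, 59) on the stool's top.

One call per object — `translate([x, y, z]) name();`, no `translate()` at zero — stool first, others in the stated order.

stool();
translate([64, 59, 392]) spool();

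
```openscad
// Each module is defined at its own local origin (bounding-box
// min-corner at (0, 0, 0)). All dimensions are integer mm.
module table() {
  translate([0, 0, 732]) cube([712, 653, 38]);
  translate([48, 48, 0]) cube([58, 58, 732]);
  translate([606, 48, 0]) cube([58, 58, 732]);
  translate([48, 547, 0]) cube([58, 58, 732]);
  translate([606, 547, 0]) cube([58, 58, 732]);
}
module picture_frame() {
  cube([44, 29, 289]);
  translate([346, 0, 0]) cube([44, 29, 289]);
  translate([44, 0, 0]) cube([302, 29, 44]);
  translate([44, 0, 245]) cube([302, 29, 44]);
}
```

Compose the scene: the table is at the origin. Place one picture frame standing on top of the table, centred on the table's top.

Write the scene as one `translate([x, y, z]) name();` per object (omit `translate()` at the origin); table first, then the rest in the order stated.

table();
translate([161, 312, 770]) picture_frame();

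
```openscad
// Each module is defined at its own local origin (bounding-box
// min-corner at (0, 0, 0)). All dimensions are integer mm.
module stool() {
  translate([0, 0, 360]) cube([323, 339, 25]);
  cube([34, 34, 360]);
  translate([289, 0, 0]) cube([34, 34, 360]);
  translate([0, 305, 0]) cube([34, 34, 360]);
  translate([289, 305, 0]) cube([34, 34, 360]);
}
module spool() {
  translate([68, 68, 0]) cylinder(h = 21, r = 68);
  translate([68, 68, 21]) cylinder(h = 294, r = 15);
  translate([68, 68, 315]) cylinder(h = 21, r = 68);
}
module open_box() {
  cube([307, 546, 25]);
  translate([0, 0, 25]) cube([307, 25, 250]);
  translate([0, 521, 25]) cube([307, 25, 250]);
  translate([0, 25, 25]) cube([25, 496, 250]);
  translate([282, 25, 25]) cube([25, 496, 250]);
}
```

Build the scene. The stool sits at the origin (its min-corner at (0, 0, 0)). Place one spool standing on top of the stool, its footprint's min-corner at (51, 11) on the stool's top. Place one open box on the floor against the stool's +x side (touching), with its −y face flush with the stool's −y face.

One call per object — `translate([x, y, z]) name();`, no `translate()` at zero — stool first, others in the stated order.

stool();
translate([51, 11, 385]) spool();
translate([323, 0, 0]) open_box();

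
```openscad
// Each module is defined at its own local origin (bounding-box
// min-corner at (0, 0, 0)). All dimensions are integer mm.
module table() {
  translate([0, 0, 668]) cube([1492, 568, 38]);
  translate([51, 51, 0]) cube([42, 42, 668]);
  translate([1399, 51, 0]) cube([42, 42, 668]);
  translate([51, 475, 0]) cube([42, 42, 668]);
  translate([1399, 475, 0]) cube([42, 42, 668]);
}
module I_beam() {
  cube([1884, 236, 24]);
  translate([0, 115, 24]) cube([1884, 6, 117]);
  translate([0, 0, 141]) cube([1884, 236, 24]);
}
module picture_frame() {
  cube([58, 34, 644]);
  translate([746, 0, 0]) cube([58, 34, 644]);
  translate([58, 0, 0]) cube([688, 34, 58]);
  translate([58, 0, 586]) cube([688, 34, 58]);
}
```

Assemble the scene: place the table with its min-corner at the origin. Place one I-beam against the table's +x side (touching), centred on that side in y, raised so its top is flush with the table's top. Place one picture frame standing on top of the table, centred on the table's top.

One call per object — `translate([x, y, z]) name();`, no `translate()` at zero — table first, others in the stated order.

table();
translate([1492, 166, 541]) I_beam();
translate([344, 267, 706]) picture_frame();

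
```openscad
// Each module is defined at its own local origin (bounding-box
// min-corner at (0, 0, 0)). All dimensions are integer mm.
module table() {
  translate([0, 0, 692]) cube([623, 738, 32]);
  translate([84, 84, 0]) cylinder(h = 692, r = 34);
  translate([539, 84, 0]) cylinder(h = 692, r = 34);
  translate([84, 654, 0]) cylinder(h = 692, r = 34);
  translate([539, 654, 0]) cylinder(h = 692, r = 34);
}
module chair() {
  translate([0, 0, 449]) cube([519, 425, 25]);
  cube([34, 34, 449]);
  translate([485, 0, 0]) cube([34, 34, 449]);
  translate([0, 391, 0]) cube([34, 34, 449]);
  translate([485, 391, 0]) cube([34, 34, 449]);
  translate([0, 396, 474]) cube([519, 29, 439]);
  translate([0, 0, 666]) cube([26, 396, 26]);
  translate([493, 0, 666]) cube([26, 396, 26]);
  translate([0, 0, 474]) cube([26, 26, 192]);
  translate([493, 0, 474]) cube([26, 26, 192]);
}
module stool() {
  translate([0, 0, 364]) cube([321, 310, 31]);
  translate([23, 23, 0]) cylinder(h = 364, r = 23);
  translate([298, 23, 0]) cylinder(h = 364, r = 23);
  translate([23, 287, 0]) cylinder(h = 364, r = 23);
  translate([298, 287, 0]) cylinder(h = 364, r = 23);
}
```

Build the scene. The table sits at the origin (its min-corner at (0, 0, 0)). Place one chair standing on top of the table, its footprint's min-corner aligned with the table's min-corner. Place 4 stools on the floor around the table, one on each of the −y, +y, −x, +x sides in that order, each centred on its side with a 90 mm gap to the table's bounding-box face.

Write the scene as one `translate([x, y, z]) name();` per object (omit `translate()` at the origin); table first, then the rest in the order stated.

table();
translate([0, 0, 724]) chair();
translate([151, -400, 0]) stool();
translate([151, 828, 0]) stool();
translate([-411, 214, 0]) stool();
translate([713, 214, 0]) stool();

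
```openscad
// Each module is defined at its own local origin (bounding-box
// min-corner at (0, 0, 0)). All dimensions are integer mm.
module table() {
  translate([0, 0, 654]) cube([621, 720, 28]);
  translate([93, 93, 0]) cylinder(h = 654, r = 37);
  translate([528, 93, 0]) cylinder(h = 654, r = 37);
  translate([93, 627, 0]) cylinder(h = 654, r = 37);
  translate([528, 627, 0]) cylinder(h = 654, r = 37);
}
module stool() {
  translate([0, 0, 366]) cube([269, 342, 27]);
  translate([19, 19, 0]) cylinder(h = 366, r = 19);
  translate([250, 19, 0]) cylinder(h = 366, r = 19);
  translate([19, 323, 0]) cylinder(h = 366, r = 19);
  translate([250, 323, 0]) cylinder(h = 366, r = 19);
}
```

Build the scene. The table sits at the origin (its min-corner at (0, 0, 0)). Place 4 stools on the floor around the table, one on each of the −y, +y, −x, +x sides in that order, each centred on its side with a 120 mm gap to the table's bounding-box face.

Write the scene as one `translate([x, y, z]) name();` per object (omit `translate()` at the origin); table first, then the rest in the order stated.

table();
translate([176, -462, 0]) stool();
translate([176, 840, 0]) stool();
translate([-389, 189, 0]) stool();
translate([741, 189, 0]) stool();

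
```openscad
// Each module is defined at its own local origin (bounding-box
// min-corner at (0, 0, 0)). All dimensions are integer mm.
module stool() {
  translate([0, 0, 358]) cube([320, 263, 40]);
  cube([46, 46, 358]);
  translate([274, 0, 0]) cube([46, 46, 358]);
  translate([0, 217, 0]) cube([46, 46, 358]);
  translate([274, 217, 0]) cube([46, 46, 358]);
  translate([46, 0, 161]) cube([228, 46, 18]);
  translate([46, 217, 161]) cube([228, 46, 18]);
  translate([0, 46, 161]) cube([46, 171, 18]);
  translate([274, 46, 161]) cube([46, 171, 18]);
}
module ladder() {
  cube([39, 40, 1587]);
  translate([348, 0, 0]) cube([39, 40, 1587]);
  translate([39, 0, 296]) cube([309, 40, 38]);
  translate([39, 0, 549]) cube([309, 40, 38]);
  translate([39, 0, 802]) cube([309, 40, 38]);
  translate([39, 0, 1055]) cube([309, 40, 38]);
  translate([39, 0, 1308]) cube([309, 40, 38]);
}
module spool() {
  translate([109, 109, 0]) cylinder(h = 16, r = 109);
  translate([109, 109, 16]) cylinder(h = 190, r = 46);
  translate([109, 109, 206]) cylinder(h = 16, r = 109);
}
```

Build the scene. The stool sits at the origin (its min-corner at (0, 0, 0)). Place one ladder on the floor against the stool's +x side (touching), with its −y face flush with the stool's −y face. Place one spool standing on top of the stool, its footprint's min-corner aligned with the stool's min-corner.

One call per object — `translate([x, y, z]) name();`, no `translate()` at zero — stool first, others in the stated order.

stool();
translate([320, 0, 0]) ladder();
translate([0, 0, 398]) spool();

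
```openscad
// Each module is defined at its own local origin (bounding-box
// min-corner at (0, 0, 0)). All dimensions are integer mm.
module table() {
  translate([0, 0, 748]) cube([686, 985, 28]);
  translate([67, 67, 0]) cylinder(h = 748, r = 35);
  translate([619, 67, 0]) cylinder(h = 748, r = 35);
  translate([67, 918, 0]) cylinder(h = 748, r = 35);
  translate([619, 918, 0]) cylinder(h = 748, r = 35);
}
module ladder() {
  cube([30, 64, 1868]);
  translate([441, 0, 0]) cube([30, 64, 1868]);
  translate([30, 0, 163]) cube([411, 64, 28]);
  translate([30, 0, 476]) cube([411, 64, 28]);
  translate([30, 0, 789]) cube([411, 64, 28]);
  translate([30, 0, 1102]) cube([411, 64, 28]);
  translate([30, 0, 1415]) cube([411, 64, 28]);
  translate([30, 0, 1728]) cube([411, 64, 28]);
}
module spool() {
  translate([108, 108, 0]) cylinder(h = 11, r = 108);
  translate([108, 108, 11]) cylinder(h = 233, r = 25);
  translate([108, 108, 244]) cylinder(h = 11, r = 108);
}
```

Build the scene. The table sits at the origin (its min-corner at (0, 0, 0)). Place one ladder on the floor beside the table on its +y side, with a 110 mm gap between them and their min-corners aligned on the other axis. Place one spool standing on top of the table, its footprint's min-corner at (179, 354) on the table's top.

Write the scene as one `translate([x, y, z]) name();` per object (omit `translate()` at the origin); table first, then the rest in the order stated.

table();
translate([0, 1095, 0]) ladder();
translate([179, 354, 776]) spool();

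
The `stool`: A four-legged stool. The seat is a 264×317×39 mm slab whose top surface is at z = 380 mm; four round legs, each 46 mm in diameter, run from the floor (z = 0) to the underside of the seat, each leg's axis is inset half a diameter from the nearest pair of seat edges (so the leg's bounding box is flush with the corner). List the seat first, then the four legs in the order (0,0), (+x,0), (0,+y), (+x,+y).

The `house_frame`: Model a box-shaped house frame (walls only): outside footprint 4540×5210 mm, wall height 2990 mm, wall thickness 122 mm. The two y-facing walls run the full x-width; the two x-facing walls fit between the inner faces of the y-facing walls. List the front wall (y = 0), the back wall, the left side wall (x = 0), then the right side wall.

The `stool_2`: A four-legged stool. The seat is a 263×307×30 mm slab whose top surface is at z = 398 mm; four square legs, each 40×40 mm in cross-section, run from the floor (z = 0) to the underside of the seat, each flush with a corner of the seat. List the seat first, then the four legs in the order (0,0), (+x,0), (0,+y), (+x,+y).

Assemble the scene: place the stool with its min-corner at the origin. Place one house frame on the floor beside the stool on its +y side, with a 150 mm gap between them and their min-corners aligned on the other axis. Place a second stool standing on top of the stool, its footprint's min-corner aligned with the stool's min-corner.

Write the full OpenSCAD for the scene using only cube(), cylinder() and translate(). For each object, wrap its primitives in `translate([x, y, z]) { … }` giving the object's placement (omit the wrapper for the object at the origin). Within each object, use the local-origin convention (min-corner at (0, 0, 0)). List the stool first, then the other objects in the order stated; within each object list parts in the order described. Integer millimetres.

translate([0, 0, 341]) cube([264, 317, 39]);
translate([23, 23, 0]) cylinder(h = 341, r = 23);
translate([241, 23, 0]) cylinder(h = 341, r = 23);
translate([23, 294, 0]) cylinder(h = 341, r = 23);
translate([241, 294, 0]) cylinder(h = 341, r = 23);
translate([0, 467, 0]) {
  cube([4540, 122, 2990]);
  translate([0, 5088, 0]) cube([4540, 122, 2990]);
  translate([0, 122, 0]) cube([122, 4966, 2990]);
  translate([4418, 122, 0]) cube([122, 4966, 2990]);
}
translate([0, 0, 380]) {
  translate([0, 0, 368]) cube([263, 307, 30]);
  cube([40, 40, 368]);
  translate([223, 0, 0]) cube([40, 40, 368]);
  translate([0, 267, 0]) cube([40, 40, 368]);
  translate([223, 267, 0]) cube([40, 40, 368]);
}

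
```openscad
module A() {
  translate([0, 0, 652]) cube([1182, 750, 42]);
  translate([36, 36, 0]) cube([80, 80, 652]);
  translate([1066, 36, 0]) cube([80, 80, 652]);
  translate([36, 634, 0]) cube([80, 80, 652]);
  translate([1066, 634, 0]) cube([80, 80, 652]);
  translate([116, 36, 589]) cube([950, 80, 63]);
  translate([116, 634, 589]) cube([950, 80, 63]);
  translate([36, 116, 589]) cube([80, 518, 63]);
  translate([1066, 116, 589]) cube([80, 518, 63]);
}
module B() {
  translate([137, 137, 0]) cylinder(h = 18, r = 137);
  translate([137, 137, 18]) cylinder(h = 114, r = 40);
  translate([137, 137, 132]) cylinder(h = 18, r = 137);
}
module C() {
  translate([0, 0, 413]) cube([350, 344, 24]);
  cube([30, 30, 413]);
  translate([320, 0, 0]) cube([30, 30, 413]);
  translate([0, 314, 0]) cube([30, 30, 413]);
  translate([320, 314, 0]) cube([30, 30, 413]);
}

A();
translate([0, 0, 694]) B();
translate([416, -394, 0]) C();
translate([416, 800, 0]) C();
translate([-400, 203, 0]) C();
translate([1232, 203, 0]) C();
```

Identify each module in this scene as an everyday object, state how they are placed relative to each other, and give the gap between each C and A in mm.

A is a table. B is a spool. C is a stool. The spool is on top of the table. Four stools sit around the table at the −y, +y, −x, +x sides. The gap between each stool and the table is 50 mm.

Each stool's nearest face is 50 mm from the table's bounding box.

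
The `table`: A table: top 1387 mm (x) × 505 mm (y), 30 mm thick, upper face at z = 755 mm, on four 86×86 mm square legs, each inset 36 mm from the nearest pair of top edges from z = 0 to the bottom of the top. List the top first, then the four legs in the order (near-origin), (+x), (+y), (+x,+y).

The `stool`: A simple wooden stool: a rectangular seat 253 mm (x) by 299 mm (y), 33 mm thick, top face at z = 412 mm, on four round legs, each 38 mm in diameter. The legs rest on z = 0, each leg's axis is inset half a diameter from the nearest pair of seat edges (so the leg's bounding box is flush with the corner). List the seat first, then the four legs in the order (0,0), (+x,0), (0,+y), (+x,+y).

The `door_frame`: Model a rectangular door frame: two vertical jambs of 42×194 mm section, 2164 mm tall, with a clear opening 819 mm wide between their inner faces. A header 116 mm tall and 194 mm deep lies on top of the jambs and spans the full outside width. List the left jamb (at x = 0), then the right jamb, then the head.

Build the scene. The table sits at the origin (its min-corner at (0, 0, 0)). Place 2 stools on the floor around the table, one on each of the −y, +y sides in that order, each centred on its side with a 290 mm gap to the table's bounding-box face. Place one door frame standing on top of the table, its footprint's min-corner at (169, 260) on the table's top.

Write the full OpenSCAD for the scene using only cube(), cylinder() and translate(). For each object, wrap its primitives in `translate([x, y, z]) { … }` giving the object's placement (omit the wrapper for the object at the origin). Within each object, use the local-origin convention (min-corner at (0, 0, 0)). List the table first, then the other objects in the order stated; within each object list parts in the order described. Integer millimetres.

translate([0, 0, 725]) cube([1387, 505, 30]);
translate([36, 36, 0]) cube([86, 86, 725]);
translate([1265, 36, 0]) cube([86, 86, 725]);
translate([36, 383, 0]) cube([86, 86, 725]);
translate([1265, 383, 0]) cube([86, 86, 725]);
translate([567, -589, 0]) {
  translate([0, 0, 379]) cube([253, 299, 33]);
  translate([19, 19, 0]) cylinder(h = 379, r = 19);
  translate([234, 19, 0]) cylinder(h = 379, r = 19);
  translate([19, 280, 0]) cylinder(h = 379, r = 19);
  translate([234, 280, 0]) cylinder(h = 379, r = 19);
}
translate([567, 795, 0]) {
  translate([0, 0, 379]) cube([253, 299, 33]);
  translate([19, 19, 0]) cylinder(h = 379, r = 19);
  translate([234, 19, 0]) cylinder(h = 379, r = 19);
  translate([19, 280, 0]) cylinder(h = 379, r = 19);
  translate([234, 280, 0]) cylinder(h = 379, r = 19);
}
translate([169, 260, 755]) {
  cube([42, 194, 2164]);
  translate([861, 0, 0]) cube([42, 194, 2164]);
  translate([0, 0, 2164]) cube([903, 194, 116]);
}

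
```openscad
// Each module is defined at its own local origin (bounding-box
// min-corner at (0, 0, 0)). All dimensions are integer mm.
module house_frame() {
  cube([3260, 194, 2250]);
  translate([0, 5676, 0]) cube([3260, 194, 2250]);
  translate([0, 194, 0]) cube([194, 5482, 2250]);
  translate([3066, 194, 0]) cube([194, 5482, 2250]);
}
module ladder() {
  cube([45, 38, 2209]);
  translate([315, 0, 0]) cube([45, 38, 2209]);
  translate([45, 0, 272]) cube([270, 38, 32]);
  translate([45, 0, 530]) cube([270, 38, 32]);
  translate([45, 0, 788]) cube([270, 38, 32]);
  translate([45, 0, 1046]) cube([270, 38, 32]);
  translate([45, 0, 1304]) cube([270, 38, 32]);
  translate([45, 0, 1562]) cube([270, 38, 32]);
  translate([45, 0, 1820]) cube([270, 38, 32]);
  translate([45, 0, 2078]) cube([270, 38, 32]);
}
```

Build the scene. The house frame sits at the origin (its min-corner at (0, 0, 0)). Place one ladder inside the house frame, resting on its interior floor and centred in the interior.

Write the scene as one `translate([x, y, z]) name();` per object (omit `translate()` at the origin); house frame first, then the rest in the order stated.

house_frame();
translate([1450, 2916, 0]) ladder();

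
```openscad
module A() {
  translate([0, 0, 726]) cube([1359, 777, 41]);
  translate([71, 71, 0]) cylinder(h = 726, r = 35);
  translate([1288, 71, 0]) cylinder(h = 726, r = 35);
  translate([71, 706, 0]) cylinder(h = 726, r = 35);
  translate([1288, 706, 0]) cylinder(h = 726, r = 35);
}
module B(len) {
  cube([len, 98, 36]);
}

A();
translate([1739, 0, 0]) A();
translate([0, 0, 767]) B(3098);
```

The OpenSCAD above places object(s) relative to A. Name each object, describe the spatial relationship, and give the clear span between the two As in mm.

A is a table. B is a beam. A beam spans the tops of two tables. The clear span between the two tables is 380 mm.

Second table starts at x = 1739; first ends at x = 1359; clear span = 1739 − 1359 = 380 mm.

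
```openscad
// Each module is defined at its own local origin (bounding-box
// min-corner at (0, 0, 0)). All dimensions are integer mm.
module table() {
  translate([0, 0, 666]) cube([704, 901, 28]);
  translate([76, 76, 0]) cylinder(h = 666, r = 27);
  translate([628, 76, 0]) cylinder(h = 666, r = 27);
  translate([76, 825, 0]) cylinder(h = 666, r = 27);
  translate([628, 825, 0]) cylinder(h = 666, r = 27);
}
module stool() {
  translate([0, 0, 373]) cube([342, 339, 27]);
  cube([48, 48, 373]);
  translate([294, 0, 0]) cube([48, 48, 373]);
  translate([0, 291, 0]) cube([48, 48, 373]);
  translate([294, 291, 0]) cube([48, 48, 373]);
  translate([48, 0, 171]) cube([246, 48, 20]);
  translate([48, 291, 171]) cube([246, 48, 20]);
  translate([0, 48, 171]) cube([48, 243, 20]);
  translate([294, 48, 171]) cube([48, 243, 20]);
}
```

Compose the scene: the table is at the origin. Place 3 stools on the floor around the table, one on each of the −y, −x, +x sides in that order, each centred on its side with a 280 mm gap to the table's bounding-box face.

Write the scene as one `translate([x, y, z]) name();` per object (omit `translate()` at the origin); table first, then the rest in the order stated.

table();
translate([181, -619, 0]) stool();
translate([-622, 281, 0]) stool();
translate([984, 281, 0]) stool();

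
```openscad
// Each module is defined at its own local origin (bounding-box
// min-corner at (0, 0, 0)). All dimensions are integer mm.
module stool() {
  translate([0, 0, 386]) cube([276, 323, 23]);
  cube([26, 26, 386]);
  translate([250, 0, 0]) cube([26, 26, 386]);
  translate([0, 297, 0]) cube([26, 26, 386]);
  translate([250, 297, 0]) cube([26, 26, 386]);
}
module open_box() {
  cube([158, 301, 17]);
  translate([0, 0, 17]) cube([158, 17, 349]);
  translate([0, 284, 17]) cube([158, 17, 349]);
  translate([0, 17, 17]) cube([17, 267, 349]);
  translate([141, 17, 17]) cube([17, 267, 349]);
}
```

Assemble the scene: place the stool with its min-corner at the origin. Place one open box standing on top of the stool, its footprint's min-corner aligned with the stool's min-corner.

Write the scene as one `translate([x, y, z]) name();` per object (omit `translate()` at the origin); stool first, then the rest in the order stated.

stool();
translate([0, 0, 409]) open_box();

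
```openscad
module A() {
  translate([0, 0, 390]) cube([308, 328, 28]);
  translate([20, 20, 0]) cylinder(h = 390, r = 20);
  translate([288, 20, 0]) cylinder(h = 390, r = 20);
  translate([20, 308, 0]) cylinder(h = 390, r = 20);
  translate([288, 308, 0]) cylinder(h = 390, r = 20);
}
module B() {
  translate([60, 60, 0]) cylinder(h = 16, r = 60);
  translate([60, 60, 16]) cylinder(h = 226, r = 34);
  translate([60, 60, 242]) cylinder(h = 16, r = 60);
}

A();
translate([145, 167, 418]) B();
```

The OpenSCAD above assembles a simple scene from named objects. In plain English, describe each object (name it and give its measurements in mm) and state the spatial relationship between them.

A is a simple wooden stool: a rectangular seat 308 mm (x) by 328 mm (y), 28 mm thick, top face at z = 418 mm, on four round legs, each 40 mm in diameter. The legs rest on z = 0, each leg's axis is inset half a diameter from the nearest pair of seat edges (so the leg's bounding box is flush with the corner).

B is a spool: two coaxial disc flanges of radius 60 mm and thickness 16 mm, joined by a core cylinder of radius 34 mm and height 226 mm. The lower flange rests on z = 0 and the three cylinders share a vertical axis.

The spool is on top of the stool.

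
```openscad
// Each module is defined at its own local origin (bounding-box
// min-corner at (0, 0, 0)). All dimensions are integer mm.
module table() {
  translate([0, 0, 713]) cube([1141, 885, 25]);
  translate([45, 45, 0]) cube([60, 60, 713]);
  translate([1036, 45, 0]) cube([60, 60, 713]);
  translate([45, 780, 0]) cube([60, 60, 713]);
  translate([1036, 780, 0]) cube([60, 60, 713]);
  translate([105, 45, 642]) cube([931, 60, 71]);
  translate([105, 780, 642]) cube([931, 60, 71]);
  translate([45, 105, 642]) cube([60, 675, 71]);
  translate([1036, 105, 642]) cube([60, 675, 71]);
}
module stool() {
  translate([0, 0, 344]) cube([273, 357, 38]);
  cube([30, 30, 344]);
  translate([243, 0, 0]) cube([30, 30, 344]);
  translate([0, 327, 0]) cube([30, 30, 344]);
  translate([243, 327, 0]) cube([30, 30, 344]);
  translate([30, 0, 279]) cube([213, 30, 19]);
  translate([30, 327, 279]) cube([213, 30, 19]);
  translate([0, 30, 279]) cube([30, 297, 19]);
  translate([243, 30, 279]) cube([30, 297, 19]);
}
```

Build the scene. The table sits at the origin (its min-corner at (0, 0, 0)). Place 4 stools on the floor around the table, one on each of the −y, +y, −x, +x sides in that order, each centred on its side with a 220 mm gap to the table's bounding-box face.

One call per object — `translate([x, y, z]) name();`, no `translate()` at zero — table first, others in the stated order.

table();
translate([434, -577, 0]) stool();
translate([434, 1105, 0]) stool();
translate([-493, 264, 0]) stool();
translate([1361, 264, 0]) stool();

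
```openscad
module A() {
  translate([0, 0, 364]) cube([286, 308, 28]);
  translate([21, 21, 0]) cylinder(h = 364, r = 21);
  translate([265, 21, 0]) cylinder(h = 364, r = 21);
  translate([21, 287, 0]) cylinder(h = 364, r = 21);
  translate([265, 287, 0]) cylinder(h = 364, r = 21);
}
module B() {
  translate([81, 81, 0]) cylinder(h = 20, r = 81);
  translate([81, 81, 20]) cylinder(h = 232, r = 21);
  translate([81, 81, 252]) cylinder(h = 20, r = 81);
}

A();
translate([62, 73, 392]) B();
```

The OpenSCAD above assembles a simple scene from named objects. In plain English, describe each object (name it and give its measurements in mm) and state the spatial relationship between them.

A is a simple wooden stool: a rectangular seat 286 mm (x) by 308 mm (y), 28 mm thick, top face at z = 392 mm, on four round legs, each 42 mm in diameter. The legs rest on z = 0, each leg's axis is inset half a diameter from the nearest pair of seat edges (so the leg's bounding box is flush with the corner).

B is a spool: two coaxial disc flanges of radius 81 mm and thickness 20 mm, joined by a core cylinder of radius 21 mm and height 232 mm. The lower flange rests on z = 0 and the three cylinders share a vertical axis.

The spool is on top of the stool, centred.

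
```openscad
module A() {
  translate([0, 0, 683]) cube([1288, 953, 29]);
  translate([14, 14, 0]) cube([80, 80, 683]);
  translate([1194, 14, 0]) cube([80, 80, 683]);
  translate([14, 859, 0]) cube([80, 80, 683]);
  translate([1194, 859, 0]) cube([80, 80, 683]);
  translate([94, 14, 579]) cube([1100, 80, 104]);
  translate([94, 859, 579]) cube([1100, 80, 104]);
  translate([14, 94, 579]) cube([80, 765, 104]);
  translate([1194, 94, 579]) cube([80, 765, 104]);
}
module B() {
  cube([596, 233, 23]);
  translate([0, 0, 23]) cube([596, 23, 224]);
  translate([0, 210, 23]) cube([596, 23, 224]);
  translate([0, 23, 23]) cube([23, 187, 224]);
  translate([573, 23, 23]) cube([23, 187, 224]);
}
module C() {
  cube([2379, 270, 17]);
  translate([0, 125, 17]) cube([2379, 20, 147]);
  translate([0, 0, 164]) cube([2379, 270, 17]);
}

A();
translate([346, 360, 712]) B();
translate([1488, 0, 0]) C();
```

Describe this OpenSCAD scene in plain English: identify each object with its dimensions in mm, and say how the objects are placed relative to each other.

A is a table with a 1288×953 mm rectangular top, 29 mm thick, top surface at z = 712 mm, supported by four 80×80 mm square legs, each inset 14 mm from the nearest pair of top edges, running from the floor. Four apron rails, 80 mm thick and 104 mm tall, run between adjacent legs with their top edges flush with the underside of the top and their outer faces flush with the legs' outer faces.

B is an open-topped rectangular box: outside dimensions 596×233×247 mm, with a uniform wall and base thickness of 23 mm. The base is a full 596×233 slab on the floor; four walls sit on top of the base. The front and back walls (the −y and +y sides) span the full width; the two side walls fit between them.

C is an I-beam lying along x, 2379 mm long. Overall section height 181 mm. Two flanges 270 mm wide (y) and 17 mm thick, one on the floor and one at the top; a web 20 mm thick runs between them, centred on the flange width.

The open box is on top of the table, centred. The I-beam is on the floor beside the table on its +x side.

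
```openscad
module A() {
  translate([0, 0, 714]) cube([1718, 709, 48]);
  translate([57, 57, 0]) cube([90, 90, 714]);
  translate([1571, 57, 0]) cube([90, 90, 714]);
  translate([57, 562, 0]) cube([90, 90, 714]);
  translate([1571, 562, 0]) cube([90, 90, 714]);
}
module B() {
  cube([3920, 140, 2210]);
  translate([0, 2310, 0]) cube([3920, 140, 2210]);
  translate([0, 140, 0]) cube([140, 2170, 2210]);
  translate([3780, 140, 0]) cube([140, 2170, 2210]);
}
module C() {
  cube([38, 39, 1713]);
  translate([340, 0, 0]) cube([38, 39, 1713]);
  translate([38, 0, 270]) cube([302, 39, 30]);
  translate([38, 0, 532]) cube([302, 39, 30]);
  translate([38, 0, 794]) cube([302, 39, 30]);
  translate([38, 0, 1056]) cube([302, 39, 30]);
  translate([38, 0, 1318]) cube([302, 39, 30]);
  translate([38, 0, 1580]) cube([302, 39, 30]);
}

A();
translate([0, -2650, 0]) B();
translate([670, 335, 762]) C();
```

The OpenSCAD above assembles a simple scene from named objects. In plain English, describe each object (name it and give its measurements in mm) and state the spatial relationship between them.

A is a table: top 1718 mm (x) × 709 mm (y), 48 mm thick, upper face at z = 762 mm, on four 90×90 mm square legs, each inset 57 mm from the nearest pair of top edges, running from z = 0 to the bottom of the top.

B is the wall frame of a small rectangular building: four walls, each 2210 mm tall and 140 mm thick, enclosing a footprint 3920 mm (x) by 2450 mm (y) outside-to-outside, with no floor or roof. The front and back walls (the −y and +y sides) span the full width; the two side walls fit between them.

C is a straight ladder. Two 38×39 mm vertical rails, 1713 mm tall, stand 378 mm apart (outside-to-outside) with their front faces coplanar on the −y side. 6 rungs, each 39 mm deep and 30 mm tall, span between the inner faces of the rails, front faces flush with the rails. The lowest rung's underside is at z = 270 mm and rungs are spaced 262 mm apart (underside to underside).

The house frame is on the floor beside the table on its −y side. The ladder is on top of the table, centred.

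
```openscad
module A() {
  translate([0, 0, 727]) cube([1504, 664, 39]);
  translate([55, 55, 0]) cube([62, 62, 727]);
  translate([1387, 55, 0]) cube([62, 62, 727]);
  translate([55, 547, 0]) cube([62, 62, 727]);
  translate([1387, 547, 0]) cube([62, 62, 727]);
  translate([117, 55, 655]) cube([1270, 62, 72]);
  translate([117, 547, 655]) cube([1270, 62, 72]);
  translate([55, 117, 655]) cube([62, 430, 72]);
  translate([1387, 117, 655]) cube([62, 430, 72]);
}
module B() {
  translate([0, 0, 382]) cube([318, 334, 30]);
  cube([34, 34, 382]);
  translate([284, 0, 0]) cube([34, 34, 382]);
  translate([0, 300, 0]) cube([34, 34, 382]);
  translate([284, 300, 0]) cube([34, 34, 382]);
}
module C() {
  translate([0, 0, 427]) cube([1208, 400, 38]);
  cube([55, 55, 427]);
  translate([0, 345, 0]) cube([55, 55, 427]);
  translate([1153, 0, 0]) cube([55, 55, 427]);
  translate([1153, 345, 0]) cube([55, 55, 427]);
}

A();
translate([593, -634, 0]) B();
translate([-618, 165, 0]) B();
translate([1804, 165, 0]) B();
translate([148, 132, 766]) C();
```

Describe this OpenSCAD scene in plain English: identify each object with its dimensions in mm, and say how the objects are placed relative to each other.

A is a rectangular dining table. The top is 1504×664×39 mm with its upper surface at z = 766 mm. It stands on four 62×62 mm square legs, each inset 55 mm from the nearest pair of top edges, running from the floor to the underside of the top. Four apron rails, 62 mm thick and 72 mm tall, run between adjacent legs with their top edges flush with the underside of the top and their outer faces flush with the legs' outer faces.

B is a four-legged stool. The seat is 318×334 mm, 30 mm thick, top at z = 412 mm. It stands on four square legs, each 34×34 mm in cross-section, from z = 0 to the seat underside, each flush with a corner of the seat.

C is a bench: a 1208×400 mm seat slab, 38 mm thick, top at z = 465 mm, on four 55×55 mm square legs flush with the seat corners and standing on z = 0.

Three stools sit around the table at the −y, −x, +x sides. The bench is on top of the table, centred.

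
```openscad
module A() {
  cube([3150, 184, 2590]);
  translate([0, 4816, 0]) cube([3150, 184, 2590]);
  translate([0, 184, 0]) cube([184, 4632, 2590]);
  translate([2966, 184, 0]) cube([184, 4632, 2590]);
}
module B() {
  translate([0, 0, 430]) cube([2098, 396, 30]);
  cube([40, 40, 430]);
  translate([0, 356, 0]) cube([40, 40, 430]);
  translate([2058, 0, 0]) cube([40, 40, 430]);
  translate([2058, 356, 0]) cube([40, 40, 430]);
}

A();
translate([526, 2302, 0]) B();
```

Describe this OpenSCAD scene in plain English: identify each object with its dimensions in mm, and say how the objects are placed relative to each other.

A is the wall frame of a small rectangular building: four walls, each 2590 mm tall and 184 mm thick, enclosing a footprint 3150 mm (x) by 5000 mm (y) outside-to-outside, with no floor or roof. The front and back walls (the −y and +y sides) span the full width; the two side walls fit between them.

B is a long wooden bench with a 2098 mm (x) × 396 mm (y) seat, 30 mm thick, its top surface 460 mm above the floor. Four 40 mm square legs at the seat corners, flush with the edges, run from z = 0 to the seat underside.

The bench sits inside the house frame, centred.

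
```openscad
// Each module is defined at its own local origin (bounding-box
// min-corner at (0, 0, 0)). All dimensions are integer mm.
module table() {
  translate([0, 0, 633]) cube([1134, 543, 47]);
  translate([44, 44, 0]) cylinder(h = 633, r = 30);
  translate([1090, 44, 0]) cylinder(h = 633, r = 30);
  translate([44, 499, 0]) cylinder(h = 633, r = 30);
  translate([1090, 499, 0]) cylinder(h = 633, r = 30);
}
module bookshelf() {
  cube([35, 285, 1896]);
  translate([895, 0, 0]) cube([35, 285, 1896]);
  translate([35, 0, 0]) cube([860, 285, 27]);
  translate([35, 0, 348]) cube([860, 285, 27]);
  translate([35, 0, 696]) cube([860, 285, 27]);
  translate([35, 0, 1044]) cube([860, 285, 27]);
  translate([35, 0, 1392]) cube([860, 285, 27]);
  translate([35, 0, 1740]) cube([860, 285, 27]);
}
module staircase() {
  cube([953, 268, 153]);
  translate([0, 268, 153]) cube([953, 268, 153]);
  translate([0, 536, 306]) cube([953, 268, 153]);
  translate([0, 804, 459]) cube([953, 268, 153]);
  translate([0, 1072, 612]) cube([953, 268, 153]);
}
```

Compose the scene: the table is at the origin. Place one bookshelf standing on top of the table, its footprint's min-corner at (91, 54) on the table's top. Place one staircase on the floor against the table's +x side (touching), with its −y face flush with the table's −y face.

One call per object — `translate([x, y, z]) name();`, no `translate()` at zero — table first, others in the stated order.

table();
translate([91, 54, 680]) bookshelf();
translate([1134, 0, 0]) staircase();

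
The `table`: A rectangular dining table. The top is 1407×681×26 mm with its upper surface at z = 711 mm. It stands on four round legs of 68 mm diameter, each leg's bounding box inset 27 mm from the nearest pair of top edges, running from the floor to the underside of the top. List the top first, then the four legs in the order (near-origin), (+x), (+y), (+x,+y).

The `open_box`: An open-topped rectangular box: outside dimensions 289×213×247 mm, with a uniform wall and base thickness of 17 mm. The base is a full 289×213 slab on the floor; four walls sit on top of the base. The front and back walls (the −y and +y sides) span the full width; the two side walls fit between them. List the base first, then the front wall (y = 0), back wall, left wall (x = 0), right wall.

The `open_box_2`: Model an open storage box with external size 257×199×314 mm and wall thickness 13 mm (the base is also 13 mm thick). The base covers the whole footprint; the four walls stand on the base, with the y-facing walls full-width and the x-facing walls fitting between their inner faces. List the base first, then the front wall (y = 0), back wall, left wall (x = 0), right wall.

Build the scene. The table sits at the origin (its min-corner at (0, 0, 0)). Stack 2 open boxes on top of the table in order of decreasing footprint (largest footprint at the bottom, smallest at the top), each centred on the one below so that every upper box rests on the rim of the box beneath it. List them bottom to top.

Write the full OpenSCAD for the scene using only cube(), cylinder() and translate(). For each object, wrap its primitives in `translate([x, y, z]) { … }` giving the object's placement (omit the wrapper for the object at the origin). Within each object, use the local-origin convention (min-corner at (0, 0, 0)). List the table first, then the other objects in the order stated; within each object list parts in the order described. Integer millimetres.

translate([0, 0, 685]) cube([1407, 681, 26]);
translate([61, 61, 0]) cylinder(h = 685, r = 34);
translate([1346, 61, 0]) cylinder(h = 685, r = 34);
translate([61, 620, 0]) cylinder(h = 685, r = 34);
translate([1346, 620, 0]) cylinder(h = 685, r = 34);
translate([559, 234, 711]) {
  cube([289, 213, 17]);
  translate([0, 0, 17]) cube([289, 17, 230]);
  translate([0, 196, 17]) cube([289, 17, 230]);
  translate([0, 17, 17]) cube([17, 179, 230]);
  translate([272, 17, 17]) cube([17, 179, 230]);
}
translate([575, 241, 958]) {
  cube([257, 199, 13]);
  translate([0, 0, 13]) cube([257, 13, 301]);
  translate([0, 186, 13]) cube([257, 13, 301]);
  translate([0, 13, 13]) cube([13, 173, 301]);
  translate([244, 13, 13]) cube([13, 173, 301]);
}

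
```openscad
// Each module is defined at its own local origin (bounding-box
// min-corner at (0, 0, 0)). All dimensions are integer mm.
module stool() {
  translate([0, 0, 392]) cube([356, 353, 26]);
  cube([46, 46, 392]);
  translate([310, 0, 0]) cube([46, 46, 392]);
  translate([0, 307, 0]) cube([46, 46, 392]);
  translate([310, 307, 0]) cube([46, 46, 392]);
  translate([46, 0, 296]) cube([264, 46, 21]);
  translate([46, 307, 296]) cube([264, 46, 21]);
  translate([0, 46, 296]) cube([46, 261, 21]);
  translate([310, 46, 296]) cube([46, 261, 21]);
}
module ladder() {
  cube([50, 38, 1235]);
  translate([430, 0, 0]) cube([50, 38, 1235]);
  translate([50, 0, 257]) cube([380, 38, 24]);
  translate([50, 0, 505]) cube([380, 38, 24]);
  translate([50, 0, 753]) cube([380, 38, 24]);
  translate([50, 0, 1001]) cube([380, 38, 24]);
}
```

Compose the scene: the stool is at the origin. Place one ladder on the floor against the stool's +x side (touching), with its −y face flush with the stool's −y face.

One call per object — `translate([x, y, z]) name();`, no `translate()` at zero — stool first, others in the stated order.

stool();
translate([356, 0, 0]) ladder();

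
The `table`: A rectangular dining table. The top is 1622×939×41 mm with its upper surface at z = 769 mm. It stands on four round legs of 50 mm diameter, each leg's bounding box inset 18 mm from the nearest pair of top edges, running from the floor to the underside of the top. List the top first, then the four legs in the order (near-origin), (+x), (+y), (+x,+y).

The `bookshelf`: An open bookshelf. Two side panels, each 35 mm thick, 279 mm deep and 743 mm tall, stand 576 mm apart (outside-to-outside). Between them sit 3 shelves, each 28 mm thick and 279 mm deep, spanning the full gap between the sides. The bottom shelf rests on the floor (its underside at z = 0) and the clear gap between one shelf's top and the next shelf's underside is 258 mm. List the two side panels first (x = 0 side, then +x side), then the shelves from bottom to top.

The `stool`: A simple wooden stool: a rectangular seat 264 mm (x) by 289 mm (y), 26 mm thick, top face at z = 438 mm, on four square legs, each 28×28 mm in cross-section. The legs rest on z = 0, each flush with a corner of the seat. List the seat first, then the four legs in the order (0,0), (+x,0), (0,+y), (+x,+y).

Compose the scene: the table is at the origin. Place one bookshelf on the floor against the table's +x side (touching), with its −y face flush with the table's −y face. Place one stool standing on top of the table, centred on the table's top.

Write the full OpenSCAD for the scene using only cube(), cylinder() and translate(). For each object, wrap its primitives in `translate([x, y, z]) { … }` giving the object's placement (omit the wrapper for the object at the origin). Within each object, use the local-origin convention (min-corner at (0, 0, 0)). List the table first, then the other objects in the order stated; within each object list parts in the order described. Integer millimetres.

translate([0, 0, 728]) cube([1622, 939, 41]);
translate([43, 43, 0]) cylinder(h = 728, r = 25);
translate([1579, 43, 0]) cylinder(h = 728, r = 25);
translate([43, 896, 0]) cylinder(h = 728, r = 25);
translate([1579, 896, 0]) cylinder(h = 728, r = 25);
translate([1622, 0, 0]) {
  cube([35, 279, 743]);
  translate([541, 0, 0]) cube([35, 279, 743]);
  translate([35, 0, 0]) cube([506, 279, 28]);
  translate([35, 0, 286]) cube([506, 279, 28]);
  translate([35, 0, 572]) cube([506, 279, 28]);
}
translate([679, 325, 769]) {
  translate([0, 0, 412]) cube([264, 289, 26]);
  cube([28, 28, 412]);
  translate([236, 0, 0]) cube([28, 28, 412]);
  translate([0, 261, 0]) cube([28, 28, 412]);
  translate([236, 261, 0]) cube([28, 28, 412]);
}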